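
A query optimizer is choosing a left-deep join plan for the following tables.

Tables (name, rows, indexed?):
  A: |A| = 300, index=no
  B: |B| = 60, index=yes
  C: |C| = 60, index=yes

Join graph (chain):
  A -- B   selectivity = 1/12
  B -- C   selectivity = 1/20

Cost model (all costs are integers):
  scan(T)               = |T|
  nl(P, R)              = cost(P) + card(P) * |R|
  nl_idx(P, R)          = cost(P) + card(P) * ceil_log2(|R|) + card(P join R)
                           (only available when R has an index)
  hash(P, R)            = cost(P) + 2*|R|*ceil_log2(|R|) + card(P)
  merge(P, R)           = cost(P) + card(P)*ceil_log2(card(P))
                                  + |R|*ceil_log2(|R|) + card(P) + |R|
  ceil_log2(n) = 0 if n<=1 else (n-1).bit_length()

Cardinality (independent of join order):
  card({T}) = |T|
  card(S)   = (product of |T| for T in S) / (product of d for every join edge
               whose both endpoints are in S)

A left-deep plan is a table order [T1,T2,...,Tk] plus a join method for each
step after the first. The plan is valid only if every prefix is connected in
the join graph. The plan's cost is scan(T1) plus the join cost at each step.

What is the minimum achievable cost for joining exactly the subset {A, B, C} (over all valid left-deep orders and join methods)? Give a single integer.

3540

Selinger DP over subsets of {A,B,C}:
  {A}: scan cost=300, card=300
  {B}: scan cost=60, card=60
  {C}: scan cost=60, card=60
  {AB}: card=1500; try (B,hash)→1320, (A,merge)→3480, (B,nl_idx)→3600, (B,merge)→3720, (A,hash)→5520, (A,nl)→18060 …(+1); best=1320 via (B,hash)
  {BC}: card=180; try (C,nl_idx)→600, (B,nl_idx)→600, (C,hash)→840, (B,hash)→840, (C,merge)→900, (B,merge)→900 …(+2); best=600 via (C,nl_idx)
  {ABC}: card=4500; try (C,hash)→3540, (A,merge)→5220, (A,hash)→6180, (C,nl_idx)→14820, (C,merge)→19740, (A,nl)→54600 …(+1); best=3540 via (C,hash)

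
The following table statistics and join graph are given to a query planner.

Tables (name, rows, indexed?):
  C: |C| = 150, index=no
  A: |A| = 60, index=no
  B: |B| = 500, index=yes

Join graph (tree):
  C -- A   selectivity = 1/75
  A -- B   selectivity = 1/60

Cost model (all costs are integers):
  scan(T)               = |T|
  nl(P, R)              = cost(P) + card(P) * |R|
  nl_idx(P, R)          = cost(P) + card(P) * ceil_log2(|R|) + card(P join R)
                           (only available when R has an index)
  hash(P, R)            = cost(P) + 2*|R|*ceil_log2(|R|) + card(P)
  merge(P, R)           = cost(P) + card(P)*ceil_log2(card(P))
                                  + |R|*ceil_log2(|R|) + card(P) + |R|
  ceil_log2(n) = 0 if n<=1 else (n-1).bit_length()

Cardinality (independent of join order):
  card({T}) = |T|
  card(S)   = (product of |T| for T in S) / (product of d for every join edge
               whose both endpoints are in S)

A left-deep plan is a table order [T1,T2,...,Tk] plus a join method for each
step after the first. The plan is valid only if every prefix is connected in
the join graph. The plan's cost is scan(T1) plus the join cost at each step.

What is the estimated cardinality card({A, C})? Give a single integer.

Tables in S: A(60), C(150)
Edges inside S: C-A(d=75)
numerator = 60 * 150 = 9000
denominator = 75 = 75
card(S) = 9000 / 75 = 120

120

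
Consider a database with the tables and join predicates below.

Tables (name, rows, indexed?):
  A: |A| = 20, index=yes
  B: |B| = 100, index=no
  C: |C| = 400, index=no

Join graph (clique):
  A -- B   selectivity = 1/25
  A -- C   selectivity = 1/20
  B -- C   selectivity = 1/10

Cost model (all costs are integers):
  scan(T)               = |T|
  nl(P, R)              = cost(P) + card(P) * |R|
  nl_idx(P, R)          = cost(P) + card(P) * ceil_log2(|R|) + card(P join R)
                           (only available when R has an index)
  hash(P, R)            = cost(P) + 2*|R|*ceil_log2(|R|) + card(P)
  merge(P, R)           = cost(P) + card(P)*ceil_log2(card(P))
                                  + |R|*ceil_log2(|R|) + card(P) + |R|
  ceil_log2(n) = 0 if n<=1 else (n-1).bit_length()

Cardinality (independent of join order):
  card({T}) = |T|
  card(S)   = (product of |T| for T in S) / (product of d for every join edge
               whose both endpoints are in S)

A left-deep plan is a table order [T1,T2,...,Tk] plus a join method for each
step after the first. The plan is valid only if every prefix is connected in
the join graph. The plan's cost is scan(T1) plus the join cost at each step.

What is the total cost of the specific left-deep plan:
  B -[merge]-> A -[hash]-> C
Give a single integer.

step 1: scan B: cost=100, card=100
step 2: join A via merge
    card(P join A) = 100*20/(25) = 80
    cost = 100 + 100*7 + 20*5 + 100 + 20 = 1020
step 3: join C via hash
    card(P join C) = 80*400/(20*10) = 160
    cost = 1020 + 2*400*9 + 80 = 8300

8300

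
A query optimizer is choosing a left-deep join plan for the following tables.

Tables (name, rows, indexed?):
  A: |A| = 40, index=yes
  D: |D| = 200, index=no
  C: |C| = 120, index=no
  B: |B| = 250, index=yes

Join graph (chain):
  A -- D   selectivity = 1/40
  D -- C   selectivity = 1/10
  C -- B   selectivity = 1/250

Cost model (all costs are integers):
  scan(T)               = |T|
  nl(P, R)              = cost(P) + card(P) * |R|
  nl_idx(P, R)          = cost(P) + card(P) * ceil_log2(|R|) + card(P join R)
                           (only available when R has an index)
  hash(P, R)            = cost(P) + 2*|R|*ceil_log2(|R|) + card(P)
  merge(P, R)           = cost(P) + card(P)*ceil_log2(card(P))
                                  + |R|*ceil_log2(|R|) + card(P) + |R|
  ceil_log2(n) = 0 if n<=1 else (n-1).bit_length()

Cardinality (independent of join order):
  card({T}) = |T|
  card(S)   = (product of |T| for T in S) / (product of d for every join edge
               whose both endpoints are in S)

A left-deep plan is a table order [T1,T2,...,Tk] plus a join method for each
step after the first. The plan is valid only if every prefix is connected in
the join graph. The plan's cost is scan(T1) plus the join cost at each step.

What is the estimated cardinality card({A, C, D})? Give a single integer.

2400

Tables in S: A(40), C(120), D(200)
Edges inside S: A-D(d=40), D-C(d=10)
numerator = 40 * 120 * 200 = 960000
denominator = 40 * 10 = 400
card(S) = 960000 / 400 = 2400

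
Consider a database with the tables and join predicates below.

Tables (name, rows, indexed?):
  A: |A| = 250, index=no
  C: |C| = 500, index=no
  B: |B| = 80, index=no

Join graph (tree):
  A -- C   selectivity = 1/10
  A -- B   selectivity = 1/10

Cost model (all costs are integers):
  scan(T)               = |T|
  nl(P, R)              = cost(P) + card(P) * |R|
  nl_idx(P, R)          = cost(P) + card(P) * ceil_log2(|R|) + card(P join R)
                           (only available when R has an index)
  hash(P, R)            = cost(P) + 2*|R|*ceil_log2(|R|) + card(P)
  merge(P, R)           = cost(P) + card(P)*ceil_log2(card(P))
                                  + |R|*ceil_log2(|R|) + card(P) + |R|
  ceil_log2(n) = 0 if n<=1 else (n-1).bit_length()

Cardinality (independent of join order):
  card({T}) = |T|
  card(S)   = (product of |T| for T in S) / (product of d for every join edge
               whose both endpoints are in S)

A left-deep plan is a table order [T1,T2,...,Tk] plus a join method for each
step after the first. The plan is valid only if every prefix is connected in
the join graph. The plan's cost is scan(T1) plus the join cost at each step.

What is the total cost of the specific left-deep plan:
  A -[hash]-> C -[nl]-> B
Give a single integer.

1009500

step 1: scan A: cost=250, card=250
step 2: join C via hash
    card(P join C) = 250*500/(10) = 12500
    cost = 250 + 2*500*9 + 250 = 9500
step 3: join B via nl
    card(P join B) = 12500*80/(10) = 100000
    cost = 9500 + 12500*80 = 1009500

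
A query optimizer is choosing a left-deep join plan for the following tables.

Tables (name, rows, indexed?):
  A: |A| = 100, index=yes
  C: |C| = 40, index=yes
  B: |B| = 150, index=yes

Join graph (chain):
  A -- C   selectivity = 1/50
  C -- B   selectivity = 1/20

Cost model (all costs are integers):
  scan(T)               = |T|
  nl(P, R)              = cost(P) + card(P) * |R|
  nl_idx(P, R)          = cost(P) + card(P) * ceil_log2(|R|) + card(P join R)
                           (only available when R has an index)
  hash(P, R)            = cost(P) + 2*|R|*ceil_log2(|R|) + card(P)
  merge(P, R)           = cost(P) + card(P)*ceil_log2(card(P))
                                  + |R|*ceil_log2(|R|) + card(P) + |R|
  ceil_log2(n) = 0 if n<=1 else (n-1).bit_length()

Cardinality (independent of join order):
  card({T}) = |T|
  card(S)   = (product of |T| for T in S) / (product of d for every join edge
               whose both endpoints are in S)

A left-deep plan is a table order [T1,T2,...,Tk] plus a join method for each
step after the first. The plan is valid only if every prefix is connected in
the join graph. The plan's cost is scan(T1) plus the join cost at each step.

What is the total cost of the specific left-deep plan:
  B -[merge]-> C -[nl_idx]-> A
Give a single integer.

4480

step 1: scan B: cost=150, card=150
step 2: join C via merge
    card(P join C) = 150*40/(20) = 300
    cost = 150 + 150*8 + 40*6 + 150 + 40 = 1780
step 3: join A via nl_idx
    card(P join A) = 300*100/(50) = 600
    cost = 1780 + 300*7 + 600 = 4480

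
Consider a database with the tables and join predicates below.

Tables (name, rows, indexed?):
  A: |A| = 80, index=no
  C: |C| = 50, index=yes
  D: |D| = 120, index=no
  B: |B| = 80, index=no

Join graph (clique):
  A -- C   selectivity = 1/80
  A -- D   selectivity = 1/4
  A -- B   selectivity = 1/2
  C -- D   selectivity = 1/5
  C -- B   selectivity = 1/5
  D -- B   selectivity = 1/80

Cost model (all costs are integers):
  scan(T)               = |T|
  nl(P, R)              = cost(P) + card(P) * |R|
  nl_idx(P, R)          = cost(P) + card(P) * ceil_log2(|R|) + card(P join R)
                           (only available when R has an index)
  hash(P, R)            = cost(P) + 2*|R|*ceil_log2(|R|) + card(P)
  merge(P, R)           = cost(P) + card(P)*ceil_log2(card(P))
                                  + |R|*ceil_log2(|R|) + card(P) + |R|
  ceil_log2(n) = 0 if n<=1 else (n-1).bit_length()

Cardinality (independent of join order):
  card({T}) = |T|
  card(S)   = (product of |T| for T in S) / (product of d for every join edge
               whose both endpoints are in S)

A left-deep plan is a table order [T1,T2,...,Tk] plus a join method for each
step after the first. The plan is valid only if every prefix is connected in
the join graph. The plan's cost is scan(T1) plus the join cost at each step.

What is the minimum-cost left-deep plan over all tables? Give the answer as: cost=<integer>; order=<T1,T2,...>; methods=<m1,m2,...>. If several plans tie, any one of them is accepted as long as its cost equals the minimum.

cost=3340; order=A,C,D,B; methods=nl_idx,merge,hash

Selinger DP (subsets sized 1..n):
  {A}: scan cost=80, card=80
  {C}: scan cost=50, card=50
  {D}: scan cost=120, card=120
  {B}: scan cost=80, card=80
  {AC}: card=50; try (C,nl_idx)→610, (C,hash)→760, (A,merge)→1040, (C,merge)→1070, (A,hash)→1220, (A,nl)→4050 …(+1); best=610 via (C,nl_idx)
  {AD}: card=2400; try (A,hash)→1360, (D,merge)→1680, (A,merge)→1720, (D,hash)→1840, (D,nl)→9680, (A,nl)→9720; best=1360 via (A,hash)
  {AB}: card=3200; try (B,hash)→1280, (A,hash)→1280, (B,merge)→1360, (A,merge)→1360, (B,nl)→6480, (A,nl)→6480; best=1280 via (B,hash)
  {CD}: card=1200; try (C,hash)→840, (D,merge)→1360, (C,merge)→1430, (D,hash)→1780, (C,nl_idx)→2040, (D,nl)→6050 …(+1); best=840 via (C,hash)
  {BC}: card=800; try (C,hash)→760, (B,merge)→1040, (C,merge)→1070, (B,hash)→1220, (C,nl_idx)→1360, (B,nl)→4050 …(+1); best=760 via (C,hash)
  {BD}: card=120; try (B,hash)→1360, (D,merge)→1680, (B,merge)→1720, (D,hash)→1840, (D,nl)→9680, (B,nl)→9720; best=1360 via (B,hash)
  {ACD}: card=300; try (D,merge)→1920, (D,hash)→2340, (A,hash)→3160, (C,hash)→4360, (D,nl)→6610, (A,merge)→15880 …(+4); best=1920 via (D,merge)
  {ABC}: card=400; try (B,merge)→1600, (B,hash)→1780, (A,hash)→2680, (B,nl)→4610, (C,hash)→5080, (A,merge)→10200 …(+4); best=1600 via (B,merge)
  {ABD}: card=1200; try (A,hash)→2600, (A,merge)→2960, (B,hash)→4880, (D,hash)→6160, (A,nl)→10960, (B,merge)→33200 …(+3); best=2600 via (A,hash)
  {BCD}: card=240; try (C,hash)→2080, (C,nl_idx)→2320, (C,merge)→2670, (B,hash)→3160, (D,hash)→3240, (C,nl)→7360 …(+4); best=2080 via (C,hash)
  {ABCD}: card=30; try (B,hash)→3340, (A,hash)→3440, (D,hash)→3680, (C,hash)→4400, (A,merge)→4880, (B,merge)→5560 …(+7); best=3340 via (B,hash)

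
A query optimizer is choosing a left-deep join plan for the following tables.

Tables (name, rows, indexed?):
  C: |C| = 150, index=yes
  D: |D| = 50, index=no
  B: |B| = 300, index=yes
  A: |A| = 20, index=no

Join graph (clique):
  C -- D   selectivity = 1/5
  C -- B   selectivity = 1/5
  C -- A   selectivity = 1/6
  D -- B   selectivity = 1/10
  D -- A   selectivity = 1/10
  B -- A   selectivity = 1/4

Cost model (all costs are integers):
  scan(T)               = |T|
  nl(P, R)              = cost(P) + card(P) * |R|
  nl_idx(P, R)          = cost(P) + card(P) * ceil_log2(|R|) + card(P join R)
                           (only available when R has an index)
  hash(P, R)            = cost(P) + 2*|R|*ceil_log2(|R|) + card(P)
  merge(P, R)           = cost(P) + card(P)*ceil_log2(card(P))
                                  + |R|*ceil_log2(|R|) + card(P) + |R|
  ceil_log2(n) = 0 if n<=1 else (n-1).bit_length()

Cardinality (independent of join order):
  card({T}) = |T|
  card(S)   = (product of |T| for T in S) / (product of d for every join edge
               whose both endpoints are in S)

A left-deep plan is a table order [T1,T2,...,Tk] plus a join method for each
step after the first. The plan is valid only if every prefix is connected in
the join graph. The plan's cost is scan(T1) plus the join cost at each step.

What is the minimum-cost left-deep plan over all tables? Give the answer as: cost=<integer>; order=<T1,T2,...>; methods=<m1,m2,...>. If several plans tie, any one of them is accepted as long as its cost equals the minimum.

Selinger DP (subsets sized 1..n):
  {C}: scan cost=150, card=150
  {D}: scan cost=50, card=50
  {B}: scan cost=300, card=300
  {A}: scan cost=20, card=20
  {CD}: card=1500; try (D,hash)→900, (C,merge)→1750, (D,merge)→1850, (C,nl_idx)→1950, (C,hash)→2500, (C,nl)→7550 …(+1); best=900 via (D,hash)
  {BC}: card=9000; try (C,hash)→3000, (B,merge)→4500, (C,merge)→4650, (B,hash)→5700, (B,nl_idx)→10500, (C,nl_idx)→11700 …(+2); best=3000 via (C,hash)
  {AC}: card=500; try (A,hash)→500, (C,nl_idx)→680, (C,merge)→1490, (A,merge)→1620, (C,hash)→2440, (C,nl)→3020 …(+1); best=500 via (A,hash)
  {BD}: card=1500; try (D,hash)→1200, (B,nl_idx)→2000, (B,merge)→3400, (D,merge)→3650, (B,hash)→5500, (B,nl)→15050 …(+1); best=1200 via (D,hash)
  {AD}: card=100; try (A,hash)→300, (D,merge)→490, (A,merge)→520, (D,hash)→640, (D,nl)→1020, (A,nl)→1050; best=300 via (A,hash)
  {AB}: card=1500; try (A,hash)→800, (B,nl_idx)→1700, (B,merge)→3140, (A,merge)→3420, (B,hash)→5440, (B,nl)→6020 …(+1); best=800 via (A,hash)
  {BCD}: card=9000; try (C,hash)→5100, (B,hash)→7800, (D,hash)→12600, (C,merge)→20550, (B,merge)→21900, (C,nl_idx)→22200 …(+5); best=5100 via (C,hash)
  {ACD}: card=500; try (D,hash)→1600, (C,nl_idx)→1600, (C,merge)→2450, (A,hash)→2600, (C,hash)→2800, (D,merge)→5850 …(+4); best=1600 via (D,hash)
  {ABC}: card=7500; try (C,hash)→4700, (B,hash)→6400, (B,merge)→8500, (A,hash)→12200, (B,nl_idx)→12500, (C,merge)→20150 …(+5); best=4700 via (C,hash)
  {ABD}: card=750; try (B,nl_idx)→1950, (D,hash)→2900, (A,hash)→2900, (B,merge)→4100, (B,hash)→5800, (D,merge)→19150 …(+4); best=1950 via (B,nl_idx)
  {ABCD}: card=750; try (C,hash)→5100, (B,nl_idx)→6850, (B,hash)→7500, (C,nl_idx)→8700, (B,merge)→9600, (C,merge)→11550 …(+8); best=5100 via (C,hash)

cost=5100; order=D,A,B,C; methods=hash,nl_idx,hash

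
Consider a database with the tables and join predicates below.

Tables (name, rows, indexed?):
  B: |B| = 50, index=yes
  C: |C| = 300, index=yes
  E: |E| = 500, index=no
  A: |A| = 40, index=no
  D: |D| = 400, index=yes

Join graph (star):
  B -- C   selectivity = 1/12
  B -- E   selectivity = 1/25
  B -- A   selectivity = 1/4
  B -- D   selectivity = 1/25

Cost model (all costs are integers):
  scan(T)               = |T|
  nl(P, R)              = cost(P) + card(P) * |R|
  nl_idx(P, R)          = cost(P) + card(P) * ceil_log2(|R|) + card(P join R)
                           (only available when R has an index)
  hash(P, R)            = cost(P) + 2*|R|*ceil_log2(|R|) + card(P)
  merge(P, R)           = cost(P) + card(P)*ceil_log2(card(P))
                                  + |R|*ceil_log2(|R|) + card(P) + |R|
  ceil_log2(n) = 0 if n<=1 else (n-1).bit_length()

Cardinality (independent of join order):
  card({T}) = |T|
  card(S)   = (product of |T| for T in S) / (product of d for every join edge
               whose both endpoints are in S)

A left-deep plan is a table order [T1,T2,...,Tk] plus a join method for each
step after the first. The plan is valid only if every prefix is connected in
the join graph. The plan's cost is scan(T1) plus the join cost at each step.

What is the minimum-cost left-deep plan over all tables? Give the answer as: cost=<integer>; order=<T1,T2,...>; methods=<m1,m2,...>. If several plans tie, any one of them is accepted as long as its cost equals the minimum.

Selinger DP (subsets sized 1..n):
  {B}: scan cost=50, card=50
  {C}: scan cost=300, card=300
  {E}: scan cost=500, card=500
  {A}: scan cost=40, card=40
  {D}: scan cost=400, card=400
  {BC}: card=1250; try (B,hash)→1200, (C,nl_idx)→1750, (B,nl_idx)→3350, (C,merge)→3400, (B,merge)→3650, (C,hash)→5500 …(+2); best=1200 via (B,hash)
  {BE}: card=1000; try (B,hash)→1600, (B,nl_idx)→4500, (E,merge)→5400, (B,merge)→5850, (E,hash)→9100, (E,nl)→25050 …(+1); best=1600 via (B,hash)
  {AB}: card=500; try (A,hash)→580, (B,merge)→670, (B,hash)→680, (A,merge)→680, (B,nl_idx)→780, (B,nl)→2040 …(+1); best=580 via (A,hash)
  {BD}: card=800; try (D,nl_idx)→1300, (B,hash)→1400, (B,nl_idx)→3600, (D,merge)→4400, (B,merge)→4750, (D,hash)→7300 …(+2); best=1300 via (D,nl_idx)
  {BCE}: card=25000; try (C,hash)→8000, (E,hash)→11450, (C,merge)→15600, (E,merge)→21200, (C,nl_idx)→35600, (C,nl)→301600 …(+1); best=8000 via (C,hash)
  {ABC}: card=12500; try (A,hash)→2930, (C,hash)→6480, (C,merge)→8580, (A,merge)→16480, (C,nl_idx)→17580, (A,nl)→51200 …(+1); best=2930 via (A,hash)
  {BCD}: card=20000; try (C,hash)→7500, (D,hash)→9650, (C,merge)→13100, (D,merge)→20200, (C,nl_idx)→28500, (D,nl_idx)→32450 …(+2); best=7500 via (C,hash)
  {ABE}: card=10000; try (A,hash)→3080, (E,hash)→10080, (E,merge)→10580, (A,merge)→12880, (A,nl)→41600, (E,nl)→250580; best=3080 via (A,hash)
  {BDE}: card=16000; try (D,hash)→9800, (E,hash)→11100, (E,merge)→15100, (D,merge)→16600, (D,nl_idx)→26600, (E,nl)→401300 …(+1); best=9800 via (D,hash)
  {ABD}: card=8000; try (A,hash)→2580, (D,hash)→8280, (D,merge)→9580, (A,merge)→10380, (D,nl_idx)→13080, (A,nl)→33300 …(+1); best=2580 via (A,hash)
  {ABCE}: card=250000; try (C,hash)→18480, (E,hash)→24430, (A,hash)→33480, (C,merge)→156080, (E,merge)→195430, (C,nl_idx)→343080 …(+4); best=18480 via (C,hash)
  {BCDE}: card=400000; try (C,hash)→31200, (E,hash)→36500, (D,hash)→40200, (C,merge)→252800, (E,merge)→332500, (D,merge)→412000 …(+5); best=31200 via (C,hash)
  {ABCD}: card=200000; try (C,hash)→15980, (D,hash)→22630, (A,hash)→27980, (C,merge)→117580, (D,merge)→194430, (C,nl_idx)→274580 …(+5); best=15980 via (C,hash)
  {ABDE}: card=160000; try (E,hash)→19580, (D,hash)→20280, (A,hash)→26280, (E,merge)→119580, (D,merge)→157080, (A,merge)→250080 …(+4); best=19580 via (E,hash)
  {ABCDE}: card=4000000; try (C,hash)→184980, (E,hash)→224980, (D,hash)→275680, (A,hash)→431680, (C,merge)→3062580, (E,merge)→3820980 …(+8); best=184980 via (C,hash)

cost=184980; order=B,D,A,E,C; methods=nl_idx,hash,hash,hash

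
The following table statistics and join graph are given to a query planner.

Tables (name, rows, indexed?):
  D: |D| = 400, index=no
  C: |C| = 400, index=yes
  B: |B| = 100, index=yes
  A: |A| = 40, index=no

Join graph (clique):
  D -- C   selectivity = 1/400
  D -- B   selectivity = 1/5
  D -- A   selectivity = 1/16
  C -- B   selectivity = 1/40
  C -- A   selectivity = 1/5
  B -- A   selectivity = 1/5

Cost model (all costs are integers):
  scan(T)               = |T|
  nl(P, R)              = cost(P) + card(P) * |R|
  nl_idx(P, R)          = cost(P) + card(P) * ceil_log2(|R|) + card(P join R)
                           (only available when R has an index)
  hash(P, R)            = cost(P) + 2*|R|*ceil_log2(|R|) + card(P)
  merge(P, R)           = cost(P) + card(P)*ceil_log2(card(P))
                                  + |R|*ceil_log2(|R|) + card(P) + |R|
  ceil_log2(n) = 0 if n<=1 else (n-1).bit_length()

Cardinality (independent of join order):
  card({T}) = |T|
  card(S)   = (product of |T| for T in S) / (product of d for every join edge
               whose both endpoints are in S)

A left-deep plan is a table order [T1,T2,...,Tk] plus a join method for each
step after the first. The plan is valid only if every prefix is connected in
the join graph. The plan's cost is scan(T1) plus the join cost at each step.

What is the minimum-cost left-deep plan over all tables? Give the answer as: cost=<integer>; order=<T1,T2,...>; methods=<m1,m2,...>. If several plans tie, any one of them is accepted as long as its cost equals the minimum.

cost=6700; order=D,C,A,B; methods=nl_idx,hash,nl_idx

Selinger DP (subsets sized 1..n):
  {D}: scan cost=400, card=400
  {C}: scan cost=400, card=400
  {B}: scan cost=100, card=100
  {A}: scan cost=40, card=40
  {CD}: card=400; try (C,nl_idx)→4400, (D,hash)→8000, (C,hash)→8000, (D,merge)→8400, (C,merge)→8400, (D,nl)→160400 …(+1); best=4400 via (C,nl_idx)
  {BD}: card=8000; try (B,hash)→2200, (D,merge)→4900, (B,merge)→5200, (D,hash)→7400, (B,nl_idx)→11200, (D,nl)→40100 …(+1); best=2200 via (B,hash)
  {AD}: card=1000; try (A,hash)→1280, (D,merge)→4320, (A,merge)→4680, (D,hash)→7280, (D,nl)→16040, (A,nl)→16400; best=1280 via (A,hash)
  {BC}: card=1000; try (C,nl_idx)→2000, (B,hash)→2200, (B,nl_idx)→4200, (C,merge)→4900, (B,merge)→5200, (C,hash)→7400 …(+2); best=2000 via (C,nl_idx)
  {AC}: card=3200; try (A,hash)→1280, (C,nl_idx)→3600, (C,merge)→4320, (A,merge)→4680, (C,hash)→7280, (C,nl)→16040 …(+1); best=1280 via (A,hash)
  {AB}: card=800; try (A,hash)→680, (B,merge)→1120, (B,nl_idx)→1120, (A,merge)→1180, (B,hash)→1480, (B,nl)→4040 …(+1); best=680 via (A,hash)
  {BCD}: card=200; try (B,hash)→6200, (B,nl_idx)→7400, (B,merge)→9200, (D,hash)→10200, (D,merge)→17000, (C,hash)→17400 …(+5); best=6200 via (B,hash)
  {ACD}: card=200; try (A,hash)→5280, (A,merge)→8680, (C,hash)→9480, (C,nl_idx)→10480, (D,hash)→11680, (C,merge)→16280 …(+4); best=5280 via (A,hash)
  {ABD}: card=4000; try (B,hash)→3680, (D,hash)→8680, (A,hash)→10680, (B,nl_idx)→12280, (B,merge)→13080, (D,merge)→13480 …(+4); best=3680 via (B,hash)
  {ABC}: card=1600; try (A,hash)→3480, (B,hash)→5880, (C,hash)→8680, (C,nl_idx)→9480, (A,merge)→13280, (C,merge)→13480 …(+5); best=3480 via (A,hash)
  {ABCD}: card=20; try (B,nl_idx)→6700, (B,hash)→6880, (A,hash)→6880, (B,merge)→7880, (A,merge)→8280, (D,hash)→12280 …(+8); best=6700 via (B,nl_idx)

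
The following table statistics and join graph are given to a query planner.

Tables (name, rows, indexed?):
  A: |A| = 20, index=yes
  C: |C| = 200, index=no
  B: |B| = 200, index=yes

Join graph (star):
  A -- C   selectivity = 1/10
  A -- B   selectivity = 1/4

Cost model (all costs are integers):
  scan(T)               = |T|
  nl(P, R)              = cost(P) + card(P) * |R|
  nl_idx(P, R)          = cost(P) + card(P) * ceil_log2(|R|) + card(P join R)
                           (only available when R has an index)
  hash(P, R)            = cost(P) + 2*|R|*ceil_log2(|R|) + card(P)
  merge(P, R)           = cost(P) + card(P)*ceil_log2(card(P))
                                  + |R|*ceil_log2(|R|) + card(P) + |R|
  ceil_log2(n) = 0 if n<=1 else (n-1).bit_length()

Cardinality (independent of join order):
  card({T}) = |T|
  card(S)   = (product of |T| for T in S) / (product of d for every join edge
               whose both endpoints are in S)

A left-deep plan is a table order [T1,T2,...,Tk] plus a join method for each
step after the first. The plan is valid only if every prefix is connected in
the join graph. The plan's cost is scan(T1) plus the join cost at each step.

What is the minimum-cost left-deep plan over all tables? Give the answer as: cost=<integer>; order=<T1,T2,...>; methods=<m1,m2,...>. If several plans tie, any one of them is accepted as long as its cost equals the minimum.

cost=4200; order=C,A,B; methods=hash,hash

Selinger DP (subsets sized 1..n):
  {A}: scan cost=20, card=20
  {C}: scan cost=200, card=200
  {B}: scan cost=200, card=200
  {AC}: card=400; try (A,hash)→600, (A,nl_idx)→1600, (C,merge)→1940, (A,merge)→2120, (C,hash)→3240, (C,nl)→4020 …(+1); best=600 via (A,hash)
  {AB}: card=1000; try (A,hash)→600, (B,nl_idx)→1180, (B,merge)→1940, (A,merge)→2120, (A,nl_idx)→2200, (B,hash)→3240 …(+2); best=600 via (A,hash)
  {ABC}: card=20000; try (B,hash)→4200, (C,hash)→4800, (B,merge)→6400, (C,merge)→13400, (B,nl_idx)→23800, (B,nl)→80600 …(+1); best=4200 via (B,hash)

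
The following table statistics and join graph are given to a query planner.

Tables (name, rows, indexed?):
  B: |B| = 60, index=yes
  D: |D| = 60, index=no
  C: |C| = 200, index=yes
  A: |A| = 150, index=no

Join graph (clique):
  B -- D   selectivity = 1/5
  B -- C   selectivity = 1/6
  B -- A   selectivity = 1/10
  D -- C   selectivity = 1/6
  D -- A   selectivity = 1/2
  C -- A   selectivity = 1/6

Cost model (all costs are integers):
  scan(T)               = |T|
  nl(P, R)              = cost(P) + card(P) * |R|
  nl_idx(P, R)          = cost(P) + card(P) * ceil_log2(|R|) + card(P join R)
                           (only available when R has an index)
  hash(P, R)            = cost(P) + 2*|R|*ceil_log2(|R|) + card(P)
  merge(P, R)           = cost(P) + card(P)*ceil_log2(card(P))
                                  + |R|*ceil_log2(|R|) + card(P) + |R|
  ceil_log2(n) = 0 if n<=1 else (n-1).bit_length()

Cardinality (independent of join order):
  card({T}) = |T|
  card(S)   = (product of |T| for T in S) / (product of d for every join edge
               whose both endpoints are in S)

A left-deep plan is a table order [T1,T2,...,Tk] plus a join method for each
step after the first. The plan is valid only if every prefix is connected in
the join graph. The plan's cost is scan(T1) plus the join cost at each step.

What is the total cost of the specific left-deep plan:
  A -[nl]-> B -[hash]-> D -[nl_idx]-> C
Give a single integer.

58970

step 1: scan A: cost=150, card=150
step 2: join B via nl
    card(P join B) = 150*60/(10) = 900
    cost = 150 + 150*60 = 9150
step 3: join D via hash
    card(P join D) = 900*60/(5*2) = 5400
    cost = 9150 + 2*60*6 + 900 = 10770
step 4: join C via nl_idx
    card(P join C) = 5400*200/(6*6*6) = 5000
    cost = 10770 + 5400*8 + 5000 = 58970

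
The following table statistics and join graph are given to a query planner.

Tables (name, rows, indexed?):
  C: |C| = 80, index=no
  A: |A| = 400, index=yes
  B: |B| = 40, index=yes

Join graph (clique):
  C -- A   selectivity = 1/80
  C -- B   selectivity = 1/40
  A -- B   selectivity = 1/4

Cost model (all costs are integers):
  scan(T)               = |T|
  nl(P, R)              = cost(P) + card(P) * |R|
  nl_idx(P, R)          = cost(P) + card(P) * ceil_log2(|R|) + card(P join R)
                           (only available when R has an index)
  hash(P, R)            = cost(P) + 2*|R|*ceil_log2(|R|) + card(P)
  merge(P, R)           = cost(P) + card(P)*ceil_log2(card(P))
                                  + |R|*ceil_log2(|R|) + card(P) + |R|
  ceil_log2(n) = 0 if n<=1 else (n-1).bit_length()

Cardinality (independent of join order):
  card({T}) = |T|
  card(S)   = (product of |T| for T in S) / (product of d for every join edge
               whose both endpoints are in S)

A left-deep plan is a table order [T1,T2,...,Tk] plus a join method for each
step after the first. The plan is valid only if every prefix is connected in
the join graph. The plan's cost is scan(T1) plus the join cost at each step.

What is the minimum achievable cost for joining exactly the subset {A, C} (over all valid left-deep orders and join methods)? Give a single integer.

1200

Selinger DP over subsets of {A,C}:
  {C}: scan cost=80, card=80
  {A}: scan cost=400, card=400
  {AC}: card=400; try (A,nl_idx)→1200, (C,hash)→1920, (A,merge)→4720, (C,merge)→5040, (A,hash)→7360, (A,nl)→32080 …(+1); best=1200 via (A,nl_idx)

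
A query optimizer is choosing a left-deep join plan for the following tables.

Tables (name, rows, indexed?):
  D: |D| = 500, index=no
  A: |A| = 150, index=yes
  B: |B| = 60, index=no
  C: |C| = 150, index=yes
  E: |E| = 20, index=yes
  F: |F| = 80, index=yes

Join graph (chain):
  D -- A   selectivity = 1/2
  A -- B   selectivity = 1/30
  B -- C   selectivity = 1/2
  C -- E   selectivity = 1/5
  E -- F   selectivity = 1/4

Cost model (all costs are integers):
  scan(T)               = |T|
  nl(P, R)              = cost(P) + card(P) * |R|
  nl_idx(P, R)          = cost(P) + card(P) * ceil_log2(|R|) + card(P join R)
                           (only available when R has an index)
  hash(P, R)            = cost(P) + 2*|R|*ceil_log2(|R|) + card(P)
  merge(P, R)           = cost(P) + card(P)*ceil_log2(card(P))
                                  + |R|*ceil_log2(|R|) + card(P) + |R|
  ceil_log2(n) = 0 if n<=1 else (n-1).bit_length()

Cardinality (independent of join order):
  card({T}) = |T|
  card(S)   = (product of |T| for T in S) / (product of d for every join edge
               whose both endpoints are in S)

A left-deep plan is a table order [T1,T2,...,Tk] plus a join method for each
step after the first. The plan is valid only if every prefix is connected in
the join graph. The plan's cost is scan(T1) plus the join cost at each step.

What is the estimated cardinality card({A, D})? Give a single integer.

37500

Tables in S: A(150), D(500)
Edges inside S: D-A(d=2)
numerator = 150 * 500 = 75000
denominator = 2 = 2
card(S) = 75000 / 2 = 37500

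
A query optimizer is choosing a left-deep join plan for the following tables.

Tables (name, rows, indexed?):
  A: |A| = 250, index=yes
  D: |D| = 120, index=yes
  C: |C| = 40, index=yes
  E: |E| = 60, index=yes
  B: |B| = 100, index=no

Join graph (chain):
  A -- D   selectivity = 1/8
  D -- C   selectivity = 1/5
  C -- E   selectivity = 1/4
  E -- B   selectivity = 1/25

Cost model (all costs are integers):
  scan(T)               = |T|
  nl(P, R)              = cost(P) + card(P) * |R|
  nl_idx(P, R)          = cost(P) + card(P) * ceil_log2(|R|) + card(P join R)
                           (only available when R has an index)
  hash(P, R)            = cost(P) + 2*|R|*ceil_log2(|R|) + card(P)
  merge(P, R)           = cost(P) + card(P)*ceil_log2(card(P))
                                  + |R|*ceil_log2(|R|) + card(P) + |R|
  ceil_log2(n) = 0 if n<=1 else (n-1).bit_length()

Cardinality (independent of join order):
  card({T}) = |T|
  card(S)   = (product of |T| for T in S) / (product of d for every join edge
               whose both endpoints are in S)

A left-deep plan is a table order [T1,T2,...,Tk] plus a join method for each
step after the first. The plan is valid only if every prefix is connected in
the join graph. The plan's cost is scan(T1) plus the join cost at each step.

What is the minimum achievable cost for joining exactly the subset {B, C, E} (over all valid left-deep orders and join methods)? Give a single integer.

1640

Selinger DP over subsets of {B,C,E}:
  {C}: scan cost=40, card=40
  {E}: scan cost=60, card=60
  {B}: scan cost=100, card=100
  {CE}: card=600; try (C,hash)→600, (E,merge)→740, (C,merge)→760, (E,hash)→800, (E,nl_idx)→880, (C,nl_idx)→1020 …(+2); best=600 via (C,hash)
  {BE}: card=240; try (E,hash)→920, (E,nl_idx)→940, (B,merge)→1280, (E,merge)→1320, (B,hash)→1520, (B,nl)→6060 …(+1); best=920 via (E,hash)
  {BCE}: card=2400; try (C,hash)→1640, (B,hash)→2600, (C,merge)→3360, (C,nl_idx)→4760, (B,merge)→8000, (C,nl)→10520 …(+1); best=1640 via (C,hash)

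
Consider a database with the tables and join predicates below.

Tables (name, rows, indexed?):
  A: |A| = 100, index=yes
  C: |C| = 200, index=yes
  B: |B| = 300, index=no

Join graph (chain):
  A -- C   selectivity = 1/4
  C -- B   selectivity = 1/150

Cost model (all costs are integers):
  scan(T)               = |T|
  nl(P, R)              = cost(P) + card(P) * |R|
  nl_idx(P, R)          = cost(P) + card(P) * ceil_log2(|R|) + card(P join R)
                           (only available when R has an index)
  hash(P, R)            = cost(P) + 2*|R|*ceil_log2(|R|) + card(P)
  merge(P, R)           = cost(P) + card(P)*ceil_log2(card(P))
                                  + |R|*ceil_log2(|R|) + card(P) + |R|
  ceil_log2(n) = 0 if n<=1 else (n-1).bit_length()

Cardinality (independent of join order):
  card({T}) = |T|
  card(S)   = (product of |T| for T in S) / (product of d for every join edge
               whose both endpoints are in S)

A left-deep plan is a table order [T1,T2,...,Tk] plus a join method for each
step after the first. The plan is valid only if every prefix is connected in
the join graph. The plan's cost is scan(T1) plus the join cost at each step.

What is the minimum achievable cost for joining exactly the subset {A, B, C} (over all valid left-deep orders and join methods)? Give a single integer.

Selinger DP over subsets of {A,B,C}:
  {A}: scan cost=100, card=100
  {C}: scan cost=200, card=200
  {B}: scan cost=300, card=300
  {AC}: card=5000; try (A,hash)→1800, (C,merge)→2700, (A,merge)→2800, (C,hash)→3400, (C,nl_idx)→5900, (A,nl_idx)→6600 …(+2); best=1800 via (A,hash)
  {BC}: card=400; try (C,nl_idx)→3100, (C,hash)→3800, (B,merge)→5000, (C,merge)→5100, (B,hash)→5800, (B,nl)→60200 …(+1); best=3100 via (C,nl_idx)
  {ABC}: card=10000; try (A,hash)→4900, (A,merge)→7900, (B,hash)→12200, (A,nl_idx)→15900, (A,nl)→43100, (B,merge)→74800 …(+1); best=4900 via (A,hash)

4900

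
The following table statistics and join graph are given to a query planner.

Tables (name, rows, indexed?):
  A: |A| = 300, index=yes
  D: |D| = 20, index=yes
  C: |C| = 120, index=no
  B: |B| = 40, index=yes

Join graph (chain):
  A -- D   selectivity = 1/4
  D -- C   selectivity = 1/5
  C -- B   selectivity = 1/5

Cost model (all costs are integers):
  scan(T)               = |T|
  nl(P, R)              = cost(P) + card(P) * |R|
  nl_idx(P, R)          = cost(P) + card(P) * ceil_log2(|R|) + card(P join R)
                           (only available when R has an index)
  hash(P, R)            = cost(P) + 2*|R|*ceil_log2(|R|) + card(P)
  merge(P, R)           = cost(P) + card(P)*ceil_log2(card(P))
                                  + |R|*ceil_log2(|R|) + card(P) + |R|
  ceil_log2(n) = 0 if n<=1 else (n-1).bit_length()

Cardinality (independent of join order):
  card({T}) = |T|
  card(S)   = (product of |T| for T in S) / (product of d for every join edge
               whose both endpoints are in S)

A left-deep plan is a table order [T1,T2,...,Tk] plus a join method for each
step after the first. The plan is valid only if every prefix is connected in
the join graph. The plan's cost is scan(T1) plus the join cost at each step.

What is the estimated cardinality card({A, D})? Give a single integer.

1500

Tables in S: A(300), D(20)
Edges inside S: A-D(d=4)
numerator = 300 * 20 = 6000
denominator = 4 = 4
card(S) = 6000 / 4 = 1500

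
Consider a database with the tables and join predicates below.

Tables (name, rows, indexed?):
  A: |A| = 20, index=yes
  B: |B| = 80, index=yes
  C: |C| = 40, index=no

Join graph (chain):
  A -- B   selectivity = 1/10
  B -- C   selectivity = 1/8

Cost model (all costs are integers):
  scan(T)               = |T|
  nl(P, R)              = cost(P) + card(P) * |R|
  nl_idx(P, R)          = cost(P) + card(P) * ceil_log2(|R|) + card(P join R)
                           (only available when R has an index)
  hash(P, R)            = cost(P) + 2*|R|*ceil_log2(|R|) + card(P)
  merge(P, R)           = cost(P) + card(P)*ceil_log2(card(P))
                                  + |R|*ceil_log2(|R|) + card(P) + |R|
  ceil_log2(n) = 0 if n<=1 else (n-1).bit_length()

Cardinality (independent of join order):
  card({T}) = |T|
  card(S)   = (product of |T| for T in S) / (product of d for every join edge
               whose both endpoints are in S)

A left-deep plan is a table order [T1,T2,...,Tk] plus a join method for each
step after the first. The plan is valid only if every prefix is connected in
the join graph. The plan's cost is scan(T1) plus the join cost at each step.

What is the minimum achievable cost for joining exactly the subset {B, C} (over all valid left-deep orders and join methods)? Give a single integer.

Selinger DP over subsets of {B,C}:
  {B}: scan cost=80, card=80
  {C}: scan cost=40, card=40
  {BC}: card=400; try (C,hash)→640, (B,nl_idx)→720, (B,merge)→960, (C,merge)→1000, (B,hash)→1200, (B,nl)→3240 …(+1); best=640 via (C,hash)

640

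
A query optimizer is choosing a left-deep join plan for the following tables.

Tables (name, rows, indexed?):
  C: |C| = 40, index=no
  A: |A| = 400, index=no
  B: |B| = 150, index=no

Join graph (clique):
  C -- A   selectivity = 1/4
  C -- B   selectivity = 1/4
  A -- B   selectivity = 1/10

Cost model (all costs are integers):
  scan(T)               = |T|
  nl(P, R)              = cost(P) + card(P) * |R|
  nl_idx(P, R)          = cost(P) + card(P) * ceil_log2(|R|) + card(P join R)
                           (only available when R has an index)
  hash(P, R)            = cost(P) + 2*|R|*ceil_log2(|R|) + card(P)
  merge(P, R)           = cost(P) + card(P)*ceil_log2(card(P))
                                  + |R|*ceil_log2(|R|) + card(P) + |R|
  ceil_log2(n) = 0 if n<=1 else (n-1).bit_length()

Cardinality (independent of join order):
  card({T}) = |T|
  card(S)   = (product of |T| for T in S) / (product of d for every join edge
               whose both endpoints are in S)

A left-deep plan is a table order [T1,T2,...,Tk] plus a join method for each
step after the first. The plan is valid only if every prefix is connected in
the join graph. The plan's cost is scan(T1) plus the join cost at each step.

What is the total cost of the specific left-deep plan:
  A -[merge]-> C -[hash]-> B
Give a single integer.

step 1: scan A: cost=400, card=400
step 2: join C via merge
    card(P join C) = 400*40/(4) = 4000
    cost = 400 + 400*9 + 40*6 + 400 + 40 = 4680
step 3: join B via hash
    card(P join B) = 4000*150/(4*10) = 15000
    cost = 4680 + 2*150*8 + 4000 = 11080

11080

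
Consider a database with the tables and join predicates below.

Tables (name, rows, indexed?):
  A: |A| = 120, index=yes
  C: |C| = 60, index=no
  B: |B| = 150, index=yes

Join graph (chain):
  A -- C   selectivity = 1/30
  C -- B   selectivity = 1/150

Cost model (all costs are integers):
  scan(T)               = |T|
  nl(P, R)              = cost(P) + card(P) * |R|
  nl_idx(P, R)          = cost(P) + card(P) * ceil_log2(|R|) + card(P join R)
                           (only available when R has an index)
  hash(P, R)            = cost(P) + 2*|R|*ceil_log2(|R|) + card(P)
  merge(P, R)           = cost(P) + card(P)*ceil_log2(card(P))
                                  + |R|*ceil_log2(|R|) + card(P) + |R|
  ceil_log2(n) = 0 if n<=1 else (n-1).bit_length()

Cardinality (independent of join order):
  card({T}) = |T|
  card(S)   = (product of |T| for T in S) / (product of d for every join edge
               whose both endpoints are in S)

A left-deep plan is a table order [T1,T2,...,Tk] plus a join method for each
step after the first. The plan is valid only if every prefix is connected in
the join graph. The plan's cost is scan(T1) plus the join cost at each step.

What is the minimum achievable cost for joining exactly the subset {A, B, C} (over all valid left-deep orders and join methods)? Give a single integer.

1260

Selinger DP over subsets of {A,B,C}:
  {A}: scan cost=120, card=120
  {C}: scan cost=60, card=60
  {B}: scan cost=150, card=150
  {AC}: card=240; try (A,nl_idx)→720, (C,hash)→960, (A,merge)→1440, (C,merge)→1500, (A,hash)→1800, (A,nl)→7260 …(+1); best=720 via (A,nl_idx)
  {BC}: card=60; try (B,nl_idx)→600, (C,hash)→1020, (B,merge)→1830, (C,merge)→1920, (B,hash)→2520, (B,nl)→9060 …(+1); best=600 via (B,nl_idx)
  {ABC}: card=240; try (A,nl_idx)→1260, (A,merge)→1980, (A,hash)→2340, (B,nl_idx)→2880, (B,hash)→3360, (B,merge)→4230 …(+2); best=1260 via (A,nl_idx)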